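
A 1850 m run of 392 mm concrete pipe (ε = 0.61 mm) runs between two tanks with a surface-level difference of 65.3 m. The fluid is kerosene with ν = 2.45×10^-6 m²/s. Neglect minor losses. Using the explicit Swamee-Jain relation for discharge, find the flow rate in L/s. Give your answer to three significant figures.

Q ≈ 421 L/s

Swamee-Jain (Type II): Q = -0.965·√(gD⁵h_f/L)·ln[ε/(3.7D) + √(3.17ν²L/(gD³h_f))]
√(gD⁵h_f/L) = √(9.81·0.392⁵·65.3/1850) = 0.05661
ε/(3.7D) = 4.21×10^-4; √(3.17ν²L/(gD³h_f)) = 3.02×10^-5
Q = -0.965·0.05661·ln(4.508×10^-4) = 0.4209 m³/s
Check: V = 3.49 m/s, Re = 5.58×10^5, f = 0.02244, h_f = 65.6 m ≈ 65.3 m ✓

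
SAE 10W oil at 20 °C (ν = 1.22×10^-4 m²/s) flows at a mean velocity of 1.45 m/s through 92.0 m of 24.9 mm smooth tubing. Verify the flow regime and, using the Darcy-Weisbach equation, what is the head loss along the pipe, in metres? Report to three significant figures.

h_f ≈ 85.6 m

Re = VD/ν = 1.45·0.02490/1.22×10^-4 = 296 → laminar (Re < 2300)
f = 64/Re = 0.2163
h_f = f(L/D)V²/(2g) = 0.2163·(92.0/0.02490)·1.45²/(2·9.81) = 85.62 m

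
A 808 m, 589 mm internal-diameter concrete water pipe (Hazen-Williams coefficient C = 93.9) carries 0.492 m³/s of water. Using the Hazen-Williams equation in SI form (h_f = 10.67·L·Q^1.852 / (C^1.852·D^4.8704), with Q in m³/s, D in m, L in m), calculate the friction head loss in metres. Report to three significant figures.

h_f = 10.67·808·0.492^1.852 / (93.9^1.852·0.589^4.8704) = 6.782 m

h_f ≈ 6.78 m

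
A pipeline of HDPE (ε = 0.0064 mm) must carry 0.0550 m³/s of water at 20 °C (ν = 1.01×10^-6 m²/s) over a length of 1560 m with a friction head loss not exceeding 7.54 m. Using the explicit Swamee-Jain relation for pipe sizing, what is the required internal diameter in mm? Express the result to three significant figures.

D ≈ 241 mm

Swamee-Jain (Type III): D = 0.66·[ε^1.25·(LQ²/(gh_f))^4.75 + ν·Q^9.4·(L/(gh_f))^5.2]^0.04
LQ²/(gh_f) = 0.06380; L/(gh_f) = 21.09
Term 1 = ε^1.25·(…)^4.75 = 6.77×10^-13; Term 2 = ν·Q^9.4·(…)^5.2 = 1.12×10^-11
D = 0.66·(6.77×10^-13 + 1.12×10^-11)^0.04 = 0.2413 m = 241 mm
Check: V = 1.20 m/s, Re = 2.87×10^5, f = 0.01479, h_f = 7.05 m ≈ 7.54 m ✓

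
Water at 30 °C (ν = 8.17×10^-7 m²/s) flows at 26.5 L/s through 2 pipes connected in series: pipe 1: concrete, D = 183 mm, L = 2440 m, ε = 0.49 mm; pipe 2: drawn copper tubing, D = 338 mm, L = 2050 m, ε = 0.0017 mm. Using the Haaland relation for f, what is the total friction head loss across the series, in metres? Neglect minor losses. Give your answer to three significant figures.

H ≈ 18.4 m

Pipe 1: V = 1.008 m/s, Re = 2.26×10^5, ε/D = 0.00268, f = 0.02598, h_1 = f(L/D)V²/2g = 17.92 m
Pipe 2: V = 0.2953 m/s, Re = 1.22×10^5, ε/D = 5.03×10^-6, f = 0.01712, h_2 = f(L/D)V²/2g = 0.4617 m
Series → Q common, losses add: H = Σh = 18.38 m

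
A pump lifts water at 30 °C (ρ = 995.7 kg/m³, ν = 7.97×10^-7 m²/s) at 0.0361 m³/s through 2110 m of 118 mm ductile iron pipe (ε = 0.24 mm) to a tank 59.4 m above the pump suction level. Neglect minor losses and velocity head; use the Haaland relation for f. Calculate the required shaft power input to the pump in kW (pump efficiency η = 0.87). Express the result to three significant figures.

P_shaft ≈ 120 kW

V = 4Q/(πD²) = 3.301 m/s; Re = 4.89×10^5; ε/D = 0.00203; f = 0.02390
h_f = f(L/D)V²/2g = 237.3 m
Total head H = z + h_f = 59.4 + 237.3 = 296.7 m
P_hyd = ρgQH = 995.7·9.81·0.0361·296.7 = 104.6 kW
P_shaft = P_hyd/η = 104.6/0.87 = 120.3 kW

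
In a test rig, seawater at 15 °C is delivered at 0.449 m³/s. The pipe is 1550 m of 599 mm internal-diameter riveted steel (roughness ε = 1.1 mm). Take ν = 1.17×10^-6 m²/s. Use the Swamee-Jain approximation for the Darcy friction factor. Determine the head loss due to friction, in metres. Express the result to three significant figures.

h_f ≈ 7.78 m

V = 4Q/(πD²) = 4·0.449/(π·0.599²) = 1.593 m/s
Re = VD/ν = 1.593·0.599/1.17×10^-6 = 8.16×10^5 → turbulent
ε/D = 1.1/599 = 0.00184
Swamee-Jain: f = 0.02323
h_f = f(L/D)V²/(2g) = 0.02323·(1550/0.599)·1.593²/(2·9.81) = 7.776 m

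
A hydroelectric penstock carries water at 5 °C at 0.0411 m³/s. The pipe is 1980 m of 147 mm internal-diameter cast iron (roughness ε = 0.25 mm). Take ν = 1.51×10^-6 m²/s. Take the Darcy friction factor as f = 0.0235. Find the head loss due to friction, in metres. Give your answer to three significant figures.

V = 4Q/(πD²) = 4·0.0411/(π·0.147²) = 2.422 m/s
h_f = f(L/D)V²/(2g) = 0.02350·(1980/0.147)·2.422²/(2·9.81) = 94.61 m

h_f ≈ 94.6 m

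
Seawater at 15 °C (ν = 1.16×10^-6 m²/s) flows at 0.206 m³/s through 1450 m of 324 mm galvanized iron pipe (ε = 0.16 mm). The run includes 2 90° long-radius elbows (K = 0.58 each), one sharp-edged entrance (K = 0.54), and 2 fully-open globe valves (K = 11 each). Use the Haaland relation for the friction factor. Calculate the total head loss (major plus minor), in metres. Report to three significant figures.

H_L ≈ 32.2 m

V = 4Q/(πD²) = 2.499 m/s; V²/2g = 0.3182 m
Re = 6.98×10^5, ε/D = 4.94×10^-4 → f = 0.01731 (Haaland)
Major: h_f = f(L/D)·V²/2g = 0.01731·4475·0.3182 = 24.65 m
Minor: ΣK = 23.7; h_m = ΣK·V²/2g = 7.541 m
Total H_L = 24.65 + 7.541 = 32.19 m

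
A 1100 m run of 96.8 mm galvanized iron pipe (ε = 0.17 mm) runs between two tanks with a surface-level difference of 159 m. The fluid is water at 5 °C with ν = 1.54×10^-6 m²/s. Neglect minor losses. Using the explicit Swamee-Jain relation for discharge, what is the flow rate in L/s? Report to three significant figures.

Swamee-Jain (Type II): Q = -0.965·√(gD⁵h_f/L)·ln[ε/(3.7D) + √(3.17ν²L/(gD³h_f))]
√(gD⁵h_f/L) = √(9.81·0.0968⁵·159/1100) = 0.003472
ε/(3.7D) = 4.75×10^-4; √(3.17ν²L/(gD³h_f)) = 7.65×10^-5
Q = -0.965·0.003472·ln(5.511×10^-4) = 0.02514 m³/s
Check: V = 3.42 m/s, Re = 2.15×10^5, f = 0.02371, h_f = 160 m ≈ 159 m ✓

Q ≈ 25.1 L/s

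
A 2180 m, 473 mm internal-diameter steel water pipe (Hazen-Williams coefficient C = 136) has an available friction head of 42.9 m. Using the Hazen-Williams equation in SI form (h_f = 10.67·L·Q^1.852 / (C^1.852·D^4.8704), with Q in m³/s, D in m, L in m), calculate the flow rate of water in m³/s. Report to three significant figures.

Rearranging: Q = [h_f·C^1.852·D^4.8704 / (10.67·L)]^(1/1.852)
Q = [42.9·136^1.852·0.473^4.8704 / (10.67·2180)]^0.540 = 0.6341 m³/s

Q ≈ 0.634 m³/s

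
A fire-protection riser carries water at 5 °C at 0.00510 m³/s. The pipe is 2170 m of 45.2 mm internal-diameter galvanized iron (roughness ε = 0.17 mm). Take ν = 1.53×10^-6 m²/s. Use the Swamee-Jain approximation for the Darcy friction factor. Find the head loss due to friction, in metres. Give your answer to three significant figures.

h_f ≈ 726 m

V = 4Q/(πD²) = 4·0.00510/(π·0.0452²) = 3.178 m/s
Re = VD/ν = 3.178·0.0452/1.53×10^-6 = 9.39×10^4 → turbulent
ε/D = 0.17/45.2 = 0.00376
Swamee-Jain: f = 0.02937
h_f = f(L/D)V²/(2g) = 0.02937·(2170/0.0452)·3.178²/(2·9.81) = 725.9 m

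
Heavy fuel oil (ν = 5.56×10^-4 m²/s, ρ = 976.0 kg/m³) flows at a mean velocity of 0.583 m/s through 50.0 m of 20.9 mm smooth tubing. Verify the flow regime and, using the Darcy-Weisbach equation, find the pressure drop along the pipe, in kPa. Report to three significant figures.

Δp ≈ 1160 kPa

Re = VD/ν = 0.583·0.02090/5.56×10^-4 = 21.9 → laminar (Re < 2300)
f = 64/Re = 2.920
h_f = f(L/D)V²/(2g) = 2.920·(50.0/0.02090)·0.583²/(2·9.81) = 121.0 m
Δp = ρg·h_f = 976.0·9.81·121.0 = 1159 kPa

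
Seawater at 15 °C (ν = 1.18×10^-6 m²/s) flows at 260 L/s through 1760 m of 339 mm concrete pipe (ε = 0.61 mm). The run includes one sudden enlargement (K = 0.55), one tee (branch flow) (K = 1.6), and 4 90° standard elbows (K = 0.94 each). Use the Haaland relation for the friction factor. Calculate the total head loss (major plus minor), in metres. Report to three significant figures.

V = 4Q/(πD²) = 2.881 m/s; V²/2g = 0.4229 m
Re = 8.28×10^5, ε/D = 0.00180 → f = 0.02303 (Haaland)
Major: h_f = f(L/D)·V²/2g = 0.02303·5192·0.4229 = 50.57 m
Minor: ΣK = 5.91; h_m = ΣK·V²/2g = 2.500 m
Total H_L = 50.57 + 2.500 = 53.07 m

H_L ≈ 53.1 m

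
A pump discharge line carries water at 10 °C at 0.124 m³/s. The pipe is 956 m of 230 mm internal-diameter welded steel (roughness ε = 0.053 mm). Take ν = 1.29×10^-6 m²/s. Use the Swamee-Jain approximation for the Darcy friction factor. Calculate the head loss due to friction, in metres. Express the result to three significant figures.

V = 4Q/(πD²) = 4·0.124/(π·0.230²) = 2.985 m/s
Re = VD/ν = 2.985·0.230/1.29×10^-6 = 5.32×10^5 → turbulent
ε/D = 0.053/230 = 2.30×10^-4
Swamee-Jain: f = 0.01571
h_f = f(L/D)V²/(2g) = 0.01571·(956/0.230)·2.985²/(2·9.81) = 29.65 m

h_f ≈ 29.7 m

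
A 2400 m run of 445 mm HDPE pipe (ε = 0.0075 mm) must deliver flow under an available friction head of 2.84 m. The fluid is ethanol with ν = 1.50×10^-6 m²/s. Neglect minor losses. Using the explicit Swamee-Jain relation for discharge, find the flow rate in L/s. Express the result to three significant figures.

Swamee-Jain (Type II): Q = -0.965·√(gD⁵h_f/L)·ln[ε/(3.7D) + √(3.17ν²L/(gD³h_f))]
√(gD⁵h_f/L) = √(9.81·0.445⁵·2.84/2400) = 0.01423
ε/(3.7D) = 4.56×10^-6; √(3.17ν²L/(gD³h_f)) = 8.35×10^-5
Q = -0.965·0.01423·ln(8.806×10^-5) = 0.1282 m³/s
Check: V = 0.825 m/s, Re = 2.45×10^5, f = 0.01511, h_f = 2.82 m ≈ 2.84 m ✓

Q ≈ 128 L/s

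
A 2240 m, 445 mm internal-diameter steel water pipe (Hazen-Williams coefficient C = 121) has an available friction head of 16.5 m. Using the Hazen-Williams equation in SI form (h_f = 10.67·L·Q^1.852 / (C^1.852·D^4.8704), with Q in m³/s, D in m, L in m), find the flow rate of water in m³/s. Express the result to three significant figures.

Rearranging: Q = [h_f·C^1.852·D^4.8704 / (10.67·L)]^(1/1.852)
Q = [16.5·121^1.852·0.445^4.8704 / (10.67·2240)]^0.540 = 0.2827 m³/s

Q ≈ 0.283 m³/s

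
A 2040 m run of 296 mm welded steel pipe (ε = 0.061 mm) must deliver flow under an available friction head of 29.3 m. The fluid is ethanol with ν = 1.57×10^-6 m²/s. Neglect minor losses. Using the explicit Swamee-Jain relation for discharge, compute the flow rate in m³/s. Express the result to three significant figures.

Q ≈ 0.159 m³/s

Swamee-Jain (Type II): Q = -0.965·√(gD⁵h_f/L)·ln[ε/(3.7D) + √(3.17ν²L/(gD³h_f))]
√(gD⁵h_f/L) = √(9.81·0.296⁵·29.3/2040) = 0.01789
ε/(3.7D) = 5.57×10^-5; √(3.17ν²L/(gD³h_f)) = 4.62×10^-5
Q = -0.965·0.01789·ln(1.019×10^-4) = 0.1587 m³/s
Check: V = 2.31 m/s, Re = 4.35×10^5, f = 0.01576, h_f = 29.4 m ≈ 29.3 m ✓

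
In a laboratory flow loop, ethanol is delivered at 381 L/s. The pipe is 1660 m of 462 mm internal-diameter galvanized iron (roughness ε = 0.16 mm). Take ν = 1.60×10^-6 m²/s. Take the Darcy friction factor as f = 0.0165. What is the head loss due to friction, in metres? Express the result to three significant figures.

V = 4Q/(πD²) = 4·0.381/(π·0.462²) = 2.273 m/s
h_f = f(L/D)V²/(2g) = 0.01650·(1660/0.462)·2.273²/(2·9.81) = 15.61 m

h_f ≈ 15.6 m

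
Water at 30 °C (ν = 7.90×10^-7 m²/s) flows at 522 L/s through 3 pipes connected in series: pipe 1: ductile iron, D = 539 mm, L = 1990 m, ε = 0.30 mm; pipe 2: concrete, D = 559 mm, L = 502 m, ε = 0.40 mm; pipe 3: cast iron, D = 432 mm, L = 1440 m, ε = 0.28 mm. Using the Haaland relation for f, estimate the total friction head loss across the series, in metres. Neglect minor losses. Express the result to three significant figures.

Pipe 1: V = 2.288 m/s, Re = 1.56×10^6, ε/D = 5.57×10^-4, f = 0.01741, h_1 = f(L/D)V²/2g = 17.14 m
Pipe 2: V = 2.127 m/s, Re = 1.51×10^6, ε/D = 7.16×10^-4, f = 0.01839, h_2 = f(L/D)V²/2g = 3.808 m
Pipe 3: V = 3.561 m/s, Re = 1.95×10^6, ε/D = 6.48×10^-4, f = 0.01794, h_3 = f(L/D)V²/2g = 38.66 m
Series → Q common, losses add: H = Σh = 59.61 m

H ≈ 59.6 m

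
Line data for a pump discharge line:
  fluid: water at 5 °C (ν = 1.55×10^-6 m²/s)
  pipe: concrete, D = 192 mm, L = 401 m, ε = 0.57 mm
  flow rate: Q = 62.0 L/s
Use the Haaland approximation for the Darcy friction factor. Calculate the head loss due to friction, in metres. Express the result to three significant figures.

h_f ≈ 13.0 m

V = 4Q/(πD²) = 4·0.0620/(π·0.192²) = 2.141 m/s
Re = VD/ν = 2.141·0.192/1.55×10^-6 = 2.65×10^5 → turbulent
ε/D = 0.57/192 = 0.00297
Haaland: f = 0.02660
h_f = f(L/D)V²/(2g) = 0.02660·(401/0.192)·2.141²/(2·9.81) = 12.98 m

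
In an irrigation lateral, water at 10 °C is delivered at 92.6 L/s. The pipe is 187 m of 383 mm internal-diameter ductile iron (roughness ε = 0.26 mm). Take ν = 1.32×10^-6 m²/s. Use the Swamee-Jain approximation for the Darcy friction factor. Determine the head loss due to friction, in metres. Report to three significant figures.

h_f ≈ 0.315 m

V = 4Q/(πD²) = 4·0.0926/(π·0.383²) = 0.8038 m/s
Re = VD/ν = 0.8038·0.383/1.32×10^-6 = 2.33×10^5 → turbulent
ε/D = 0.26/383 = 6.79×10^-4
Swamee-Jain: f = 0.01960
h_f = f(L/D)V²/(2g) = 0.01960·(187/0.383)·0.8038²/(2·9.81) = 0.3151 m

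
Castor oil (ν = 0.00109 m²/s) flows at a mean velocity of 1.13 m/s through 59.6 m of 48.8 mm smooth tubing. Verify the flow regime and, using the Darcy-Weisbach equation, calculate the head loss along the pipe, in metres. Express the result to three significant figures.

Re = VD/ν = 1.13·0.04880/0.00109 = 50.6 → laminar (Re < 2300)
f = 64/Re = 1.265
h_f = f(L/D)V²/(2g) = 1.265·(59.6/0.04880)·1.13²/(2·9.81) = 100.6 m

h_f ≈ 101 m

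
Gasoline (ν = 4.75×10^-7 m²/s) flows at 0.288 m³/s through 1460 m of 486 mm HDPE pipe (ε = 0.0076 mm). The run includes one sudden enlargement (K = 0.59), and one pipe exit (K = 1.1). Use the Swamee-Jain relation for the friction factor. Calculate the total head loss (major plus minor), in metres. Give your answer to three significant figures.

H_L ≈ 4.36 m

V = 4Q/(πD²) = 1.552 m/s; V²/2g = 0.1228 m
Re = 1.59×10^6, ε/D = 1.56×10^-5 → f = 0.01125 (Swamee-Jain)
Major: h_f = f(L/D)·V²/2g = 0.01125·3004·0.1228 = 4.151 m
Minor: ΣK = 1.69; h_m = ΣK·V²/2g = 0.2076 m
Total H_L = 4.151 + 0.2076 = 4.358 m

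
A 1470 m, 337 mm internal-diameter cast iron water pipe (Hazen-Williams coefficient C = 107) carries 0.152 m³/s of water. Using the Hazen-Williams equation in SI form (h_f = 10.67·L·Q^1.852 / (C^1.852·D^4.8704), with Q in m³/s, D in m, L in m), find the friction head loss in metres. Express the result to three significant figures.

h_f ≈ 16.7 m

h_f = 10.67·1470·0.152^1.852 / (107^1.852·0.337^4.8704) = 16.69 m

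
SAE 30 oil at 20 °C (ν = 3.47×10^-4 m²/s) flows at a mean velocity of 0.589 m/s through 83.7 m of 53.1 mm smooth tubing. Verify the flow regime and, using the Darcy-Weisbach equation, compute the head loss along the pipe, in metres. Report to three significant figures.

Re = VD/ν = 0.589·0.05310/3.47×10^-4 = 90.1 → laminar (Re < 2300)
f = 64/Re = 0.7101
h_f = f(L/D)V²/(2g) = 0.7101·(83.7/0.05310)·0.589²/(2·9.81) = 19.79 m

h_f ≈ 19.8 m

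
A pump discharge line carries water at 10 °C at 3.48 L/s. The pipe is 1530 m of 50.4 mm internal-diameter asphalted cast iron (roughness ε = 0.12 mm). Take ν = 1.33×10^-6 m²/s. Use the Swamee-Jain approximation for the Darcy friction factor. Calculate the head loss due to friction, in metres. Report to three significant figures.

V = 4Q/(πD²) = 4·0.00348/(π·0.0504²) = 1.744 m/s
Re = VD/ν = 1.744·0.0504/1.33×10^-6 = 6.61×10^4 → turbulent
ε/D = 0.12/50.4 = 0.00238
Swamee-Jain: f = 0.02701
h_f = f(L/D)V²/(2g) = 0.02701·(1530/0.0504)·1.744²/(2·9.81) = 127.2 m

h_f ≈ 127 m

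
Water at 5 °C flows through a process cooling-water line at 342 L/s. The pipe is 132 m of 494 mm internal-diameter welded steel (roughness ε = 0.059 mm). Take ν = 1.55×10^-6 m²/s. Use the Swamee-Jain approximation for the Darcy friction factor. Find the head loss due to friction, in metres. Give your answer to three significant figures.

h_f ≈ 0.628 m

V = 4Q/(πD²) = 4·0.342/(π·0.494²) = 1.784 m/s
Re = VD/ν = 1.784·0.494/1.55×10^-6 = 5.69×10^5 → turbulent
ε/D = 0.059/494 = 1.19×10^-4
Swamee-Jain: f = 0.01449
h_f = f(L/D)V²/(2g) = 0.01449·(132/0.494)·1.784²/(2·9.81) = 0.6284 m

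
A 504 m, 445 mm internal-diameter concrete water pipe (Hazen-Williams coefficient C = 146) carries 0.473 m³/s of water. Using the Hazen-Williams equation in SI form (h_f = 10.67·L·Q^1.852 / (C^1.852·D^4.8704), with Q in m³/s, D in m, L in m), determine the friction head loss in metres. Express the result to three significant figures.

h_f = 10.67·504·0.473^1.852 / (146^1.852·0.445^4.8704) = 6.803 m

h_f ≈ 6.80 m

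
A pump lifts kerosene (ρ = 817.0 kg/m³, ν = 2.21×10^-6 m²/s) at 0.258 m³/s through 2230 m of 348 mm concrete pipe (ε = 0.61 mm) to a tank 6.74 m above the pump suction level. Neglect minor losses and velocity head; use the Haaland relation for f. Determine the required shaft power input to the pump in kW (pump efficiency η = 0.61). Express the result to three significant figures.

V = 4Q/(πD²) = 2.713 m/s; Re = 4.27×10^5; ε/D = 0.00175; f = 0.02308
h_f = f(L/D)V²/2g = 55.46 m
Total head H = z + h_f = 6.74 + 55.46 = 62.20 m
P_hyd = ρgQH = 817.0·9.81·0.258·62.20 = 128.6 kW
P_shaft = P_hyd/η = 128.6/0.61 = 210.8 kW

P_shaft ≈ 211 kW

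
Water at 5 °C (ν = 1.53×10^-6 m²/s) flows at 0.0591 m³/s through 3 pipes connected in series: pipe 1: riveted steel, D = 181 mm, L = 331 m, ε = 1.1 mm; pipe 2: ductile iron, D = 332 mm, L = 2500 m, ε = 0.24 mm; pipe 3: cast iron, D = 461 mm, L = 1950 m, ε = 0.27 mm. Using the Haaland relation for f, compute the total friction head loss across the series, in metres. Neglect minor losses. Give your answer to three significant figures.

Pipe 1: V = 2.297 m/s, Re = 2.72×10^5, ε/D = 0.00608, f = 0.03259, h_1 = f(L/D)V²/2g = 16.03 m
Pipe 2: V = 0.6827 m/s, Re = 1.48×10^5, ε/D = 7.23×10^-4, f = 0.02019, h_2 = f(L/D)V²/2g = 3.611 m
Pipe 3: V = 0.3541 m/s, Re = 1.07×10^5, ε/D = 5.86×10^-4, f = 0.02026, h_3 = f(L/D)V²/2g = 0.5477 m
Series → Q common, losses add: H = Σh = 20.18 m

H ≈ 20.2 m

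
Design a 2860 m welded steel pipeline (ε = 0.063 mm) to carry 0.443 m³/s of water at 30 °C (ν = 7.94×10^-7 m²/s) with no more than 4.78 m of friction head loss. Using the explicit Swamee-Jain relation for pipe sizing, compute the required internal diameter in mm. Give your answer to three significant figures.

D ≈ 670 mm

Swamee-Jain (Type III): D = 0.66·[ε^1.25·(LQ²/(gh_f))^4.75 + ν·Q^9.4·(L/(gh_f))^5.2]^0.04
LQ²/(gh_f) = 11.97; L/(gh_f) = 60.99
Term 1 = ε^1.25·(…)^4.75 = 0.741; Term 2 = ν·Q^9.4·(…)^5.2 = 0.723
D = 0.66·(0.741 + 0.723)^0.04 = 0.6702 m = 670 mm
Check: V = 1.26 m/s, Re = 1.06×10^6, f = 0.01335, h_f = 4.58 m ≈ 4.78 m ✓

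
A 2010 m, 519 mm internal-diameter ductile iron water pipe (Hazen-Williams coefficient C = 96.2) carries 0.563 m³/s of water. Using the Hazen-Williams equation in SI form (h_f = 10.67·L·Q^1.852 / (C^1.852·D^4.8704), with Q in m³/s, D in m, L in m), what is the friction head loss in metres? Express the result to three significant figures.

h_f ≈ 38.3 m

h_f = 10.67·2010·0.563^1.852 / (96.2^1.852·0.519^4.8704) = 38.35 m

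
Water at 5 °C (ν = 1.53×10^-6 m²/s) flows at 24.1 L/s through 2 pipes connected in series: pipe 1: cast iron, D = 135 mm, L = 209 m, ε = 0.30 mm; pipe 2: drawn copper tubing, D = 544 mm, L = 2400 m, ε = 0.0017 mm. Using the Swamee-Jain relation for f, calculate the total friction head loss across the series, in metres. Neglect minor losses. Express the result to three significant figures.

Pipe 1: V = 1.684 m/s, Re = 1.49×10^5, ε/D = 0.00222, f = 0.02539, h_1 = f(L/D)V²/2g = 5.679 m
Pipe 2: V = 0.1037 m/s, Re = 3.69×10^4, ε/D = 3.12×10^-6, f = 0.02227, h_2 = f(L/D)V²/2g = 0.05385 m
Series → Q common, losses add: H = Σh = 5.733 m

H ≈ 5.73 m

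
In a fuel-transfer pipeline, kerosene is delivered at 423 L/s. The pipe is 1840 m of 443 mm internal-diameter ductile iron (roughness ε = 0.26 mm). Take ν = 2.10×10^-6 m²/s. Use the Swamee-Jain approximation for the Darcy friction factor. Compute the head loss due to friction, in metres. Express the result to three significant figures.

h_f ≈ 29.0 m

V = 4Q/(πD²) = 4·0.423/(π·0.443²) = 2.744 m/s
Re = VD/ν = 2.744·0.443/2.10×10^-6 = 5.79×10^5 → turbulent
ε/D = 0.26/443 = 5.87×10^-4
Swamee-Jain: f = 0.01819
h_f = f(L/D)V²/(2g) = 0.01819·(1840/0.443)·2.744²/(2·9.81) = 28.99 m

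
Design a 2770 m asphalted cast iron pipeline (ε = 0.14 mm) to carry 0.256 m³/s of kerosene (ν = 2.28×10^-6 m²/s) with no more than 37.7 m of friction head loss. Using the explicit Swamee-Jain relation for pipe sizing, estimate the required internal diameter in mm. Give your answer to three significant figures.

D ≈ 375 mm

Swamee-Jain (Type III): D = 0.66·[ε^1.25·(LQ²/(gh_f))^4.75 + ν·Q^9.4·(L/(gh_f))^5.2]^0.04
LQ²/(gh_f) = 0.4909; L/(gh_f) = 7.490
Term 1 = ε^1.25·(…)^4.75 = 5.18×10^-7; Term 2 = ν·Q^9.4·(…)^5.2 = 2.20×10^-7
D = 0.66·(5.18×10^-7 + 2.20×10^-7)^0.04 = 0.3752 m = 375 mm
Check: V = 2.32 m/s, Re = 3.81×10^5, f = 0.01723, h_f = 34.8 m ≈ 37.7 m ✓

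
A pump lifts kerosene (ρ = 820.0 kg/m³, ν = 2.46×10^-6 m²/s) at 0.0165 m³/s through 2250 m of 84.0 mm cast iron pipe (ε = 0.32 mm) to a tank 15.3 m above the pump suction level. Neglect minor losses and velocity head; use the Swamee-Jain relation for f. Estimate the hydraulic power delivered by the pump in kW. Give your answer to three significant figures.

P_hyd ≈ 49.2 kW

V = 4Q/(πD²) = 2.977 m/s; Re = 1.02×10^5; ε/D = 0.00381; f = 0.02937
h_f = f(L/D)V²/2g = 355.4 m
Total head H = z + h_f = 15.3 + 355.4 = 370.7 m
P_hyd = ρgQH = 820.0·9.81·0.0165·370.7 = 49.20 kW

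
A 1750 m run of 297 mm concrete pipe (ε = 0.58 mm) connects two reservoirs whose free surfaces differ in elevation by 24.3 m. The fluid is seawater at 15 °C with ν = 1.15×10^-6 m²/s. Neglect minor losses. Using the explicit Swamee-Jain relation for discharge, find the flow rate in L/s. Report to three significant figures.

Q ≈ 128 L/s

Swamee-Jain (Type II): Q = -0.965·√(gD⁵h_f/L)·ln[ε/(3.7D) + √(3.17ν²L/(gD³h_f))]
√(gD⁵h_f/L) = √(9.81·0.297⁵·24.3/1750) = 0.01774
ε/(3.7D) = 5.28×10^-4; √(3.17ν²L/(gD³h_f)) = 3.43×10^-5
Q = -0.965·0.01774·ln(5.621×10^-4) = 0.1281 m³/s
Check: V = 1.85 m/s, Re = 4.78×10^5, f = 0.02378, h_f = 24.4 m ≈ 24.3 m ✓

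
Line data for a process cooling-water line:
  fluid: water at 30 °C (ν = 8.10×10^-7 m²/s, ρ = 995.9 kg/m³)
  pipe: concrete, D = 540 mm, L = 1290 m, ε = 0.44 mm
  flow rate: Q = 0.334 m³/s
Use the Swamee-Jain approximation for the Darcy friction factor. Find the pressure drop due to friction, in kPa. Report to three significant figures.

V = 4Q/(πD²) = 4·0.334/(π·0.540²) = 1.458 m/s
Re = VD/ν = 1.458·0.540/8.10×10^-7 = 9.72×10^5 → turbulent
ε/D = 0.44/540 = 8.15×10^-4
Swamee-Jain: f = 0.01915
h_f = f(L/D)V²/(2g) = 0.01915·(1290/0.540)·1.458²/(2·9.81) = 4.959 m
Δp = ρg·h_f = 995.9·9.81·4.959 = 48.45 kPa

Δp ≈ 48.4 kPa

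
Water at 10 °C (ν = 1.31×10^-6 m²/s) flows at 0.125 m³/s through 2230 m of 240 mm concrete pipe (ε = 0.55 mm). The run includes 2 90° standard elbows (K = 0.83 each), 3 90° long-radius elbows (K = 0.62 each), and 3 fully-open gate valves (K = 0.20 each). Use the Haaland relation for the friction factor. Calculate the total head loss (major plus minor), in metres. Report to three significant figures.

H_L ≈ 90.7 m

V = 4Q/(πD²) = 2.763 m/s; V²/2g = 0.3891 m
Re = 5.06×10^5, ε/D = 0.00229 → f = 0.02463 (Haaland)
Major: h_f = f(L/D)·V²/2g = 0.02463·9292·0.3891 = 89.06 m
Minor: ΣK = 4.12; h_m = ΣK·V²/2g = 1.603 m
Total H_L = 89.06 + 1.603 = 90.66 m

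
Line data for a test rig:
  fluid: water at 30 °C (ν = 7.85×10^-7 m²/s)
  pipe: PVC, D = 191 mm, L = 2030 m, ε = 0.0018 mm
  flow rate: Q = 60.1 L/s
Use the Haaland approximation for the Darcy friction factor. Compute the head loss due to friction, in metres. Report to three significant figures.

h_f ≈ 31.3 m

V = 4Q/(πD²) = 4·0.0601/(π·0.191²) = 2.098 m/s
Re = VD/ν = 2.098·0.191/7.85×10^-7 = 5.10×10^5 → turbulent
ε/D = 0.0018/191 = 9.42×10^-6
Haaland: f = 0.01312
h_f = f(L/D)V²/(2g) = 0.01312·(2030/0.191)·2.098²/(2·9.81) = 31.28 m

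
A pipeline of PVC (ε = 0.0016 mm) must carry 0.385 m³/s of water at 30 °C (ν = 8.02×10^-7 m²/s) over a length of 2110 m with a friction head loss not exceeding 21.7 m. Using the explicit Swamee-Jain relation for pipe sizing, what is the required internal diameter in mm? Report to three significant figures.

Swamee-Jain (Type III): D = 0.66·[ε^1.25·(LQ²/(gh_f))^4.75 + ν·Q^9.4·(L/(gh_f))^5.2]^0.04
LQ²/(gh_f) = 1.469; L/(gh_f) = 9.912
Term 1 = ε^1.25·(…)^4.75 = 3.54×10^-7; Term 2 = ν·Q^9.4·(…)^5.2 = 1.54×10^-5
D = 0.66·(3.54×10^-7 + 1.54×10^-5)^0.04 = 0.4241 m = 424 mm
Check: V = 2.73 m/s, Re = 1.44×10^6, f = 0.01104, h_f = 20.8 m ≈ 21.7 m ✓

D ≈ 424 mm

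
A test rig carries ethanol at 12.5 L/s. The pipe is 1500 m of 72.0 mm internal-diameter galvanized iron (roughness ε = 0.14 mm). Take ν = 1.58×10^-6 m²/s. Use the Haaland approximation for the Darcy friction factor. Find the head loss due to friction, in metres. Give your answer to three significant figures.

V = 4Q/(πD²) = 4·0.0125/(π·0.0720²) = 3.070 m/s
Re = VD/ν = 3.070·0.0720/1.58×10^-6 = 1.40×10^5 → turbulent
ε/D = 0.14/72.0 = 0.00194
Haaland: f = 0.02442
h_f = f(L/D)V²/(2g) = 0.02442·(1500/0.0720)·3.070²/(2·9.81) = 244.4 m

h_f ≈ 244 m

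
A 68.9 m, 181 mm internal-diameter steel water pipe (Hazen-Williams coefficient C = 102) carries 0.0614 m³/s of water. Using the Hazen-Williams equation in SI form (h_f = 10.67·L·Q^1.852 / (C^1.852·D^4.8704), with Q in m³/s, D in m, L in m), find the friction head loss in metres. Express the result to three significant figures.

h_f = 10.67·68.9·0.0614^1.852 / (102^1.852·0.181^4.8704) = 3.293 m

h_f ≈ 3.29 m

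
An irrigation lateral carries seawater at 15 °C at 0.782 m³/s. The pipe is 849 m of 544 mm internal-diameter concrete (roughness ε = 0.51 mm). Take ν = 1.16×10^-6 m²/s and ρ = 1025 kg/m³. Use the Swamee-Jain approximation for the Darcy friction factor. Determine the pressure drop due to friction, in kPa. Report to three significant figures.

Δp ≈ 178 kPa

V = 4Q/(πD²) = 4·0.782/(π·0.544²) = 3.364 m/s
Re = VD/ν = 3.364·0.544/1.16×10^-6 = 1.58×10^6 → turbulent
ε/D = 0.51/544 = 9.37×10^-4
Swamee-Jain: f = 0.01960
h_f = f(L/D)V²/(2g) = 0.01960·(849/0.544)·3.364²/(2·9.81) = 17.65 m
Δp = ρg·h_f = 1025·9.81·17.65 = 177.5 kPa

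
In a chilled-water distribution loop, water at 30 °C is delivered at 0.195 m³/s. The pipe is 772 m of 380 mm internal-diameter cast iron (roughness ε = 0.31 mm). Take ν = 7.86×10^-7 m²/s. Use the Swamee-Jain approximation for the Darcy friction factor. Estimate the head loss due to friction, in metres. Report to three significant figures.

h_f ≈ 5.88 m

V = 4Q/(πD²) = 4·0.195/(π·0.380²) = 1.719 m/s
Re = VD/ν = 1.719·0.380/7.86×10^-7 = 8.31×10^5 → turbulent
ε/D = 0.31/380 = 8.16×10^-4
Swamee-Jain: f = 0.01922
h_f = f(L/D)V²/(2g) = 0.01922·(772/0.380)·1.719²/(2·9.81) = 5.884 m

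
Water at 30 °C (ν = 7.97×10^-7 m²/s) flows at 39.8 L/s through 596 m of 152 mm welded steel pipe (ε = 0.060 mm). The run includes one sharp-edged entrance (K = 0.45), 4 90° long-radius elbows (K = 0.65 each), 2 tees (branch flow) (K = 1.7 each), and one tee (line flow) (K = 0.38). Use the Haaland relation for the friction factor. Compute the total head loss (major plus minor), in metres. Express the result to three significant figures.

H_L ≈ 18.1 m

V = 4Q/(πD²) = 2.193 m/s; V²/2g = 0.2452 m
Re = 4.18×10^5, ε/D = 3.95×10^-4 → f = 0.01704 (Haaland)
Major: h_f = f(L/D)·V²/2g = 0.01704·3921·0.2452 = 16.38 m
Minor: ΣK = 6.83; h_m = ΣK·V²/2g = 1.675 m
Total H_L = 16.38 + 1.675 = 18.06 m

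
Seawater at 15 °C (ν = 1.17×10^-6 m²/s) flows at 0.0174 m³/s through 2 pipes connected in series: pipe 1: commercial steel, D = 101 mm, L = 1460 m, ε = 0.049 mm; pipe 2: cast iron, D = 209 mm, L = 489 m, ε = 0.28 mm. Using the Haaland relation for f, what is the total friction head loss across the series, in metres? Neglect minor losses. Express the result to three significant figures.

H ≈ 65.6 m

Pipe 1: V = 2.172 m/s, Re = 1.87×10^5, ε/D = 4.85×10^-4, f = 0.01867, h_1 = f(L/D)V²/2g = 64.87 m
Pipe 2: V = 0.5072 m/s, Re = 9.06×10^4, ε/D = 0.00134, f = 0.02326, h_2 = f(L/D)V²/2g = 0.7135 m
Series → Q common, losses add: H = Σh = 65.58 m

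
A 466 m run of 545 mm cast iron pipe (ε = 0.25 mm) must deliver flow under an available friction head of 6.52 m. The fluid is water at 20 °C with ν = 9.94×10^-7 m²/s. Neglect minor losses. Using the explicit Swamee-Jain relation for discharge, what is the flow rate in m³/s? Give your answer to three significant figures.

Q ≈ 0.698 m³/s

Swamee-Jain (Type II): Q = -0.965·√(gD⁵h_f/L)·ln[ε/(3.7D) + √(3.17ν²L/(gD³h_f))]
√(gD⁵h_f/L) = √(9.81·0.545⁵·6.52/466) = 0.08124
ε/(3.7D) = 1.24×10^-4; √(3.17ν²L/(gD³h_f)) = 1.19×10^-5
Q = -0.965·0.08124·ln(1.359×10^-4) = 0.6980 m³/s
Check: V = 2.99 m/s, Re = 1.64×10^6, f = 0.01679, h_f = 6.55 m ≈ 6.52 m ✓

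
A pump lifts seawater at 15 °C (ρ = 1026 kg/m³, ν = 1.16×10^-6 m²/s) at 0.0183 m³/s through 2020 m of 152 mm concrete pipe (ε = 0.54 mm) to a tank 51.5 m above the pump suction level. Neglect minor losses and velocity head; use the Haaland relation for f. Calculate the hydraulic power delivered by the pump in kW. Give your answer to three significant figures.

V = 4Q/(πD²) = 1.008 m/s; Re = 1.32×10^5; ε/D = 0.00355; f = 0.02831
h_f = f(L/D)V²/2g = 19.51 m
Total head H = z + h_f = 51.5 + 19.51 = 71.01 m
P_hyd = ρgQH = 1026·9.81·0.0183·71.01 = 13.08 kW

P_hyd ≈ 13.1 kW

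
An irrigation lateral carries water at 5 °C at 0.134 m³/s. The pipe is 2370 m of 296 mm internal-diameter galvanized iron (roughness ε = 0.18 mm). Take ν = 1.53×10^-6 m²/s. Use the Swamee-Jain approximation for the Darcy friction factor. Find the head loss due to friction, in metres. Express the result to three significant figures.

V = 4Q/(πD²) = 4·0.134/(π·0.296²) = 1.947 m/s
Re = VD/ν = 1.947·0.296/1.53×10^-6 = 3.77×10^5 → turbulent
ε/D = 0.18/296 = 6.08×10^-4
Swamee-Jain: f = 0.01867
h_f = f(L/D)V²/(2g) = 0.01867·(2370/0.296)·1.947²/(2·9.81) = 28.90 m

h_f ≈ 28.9 m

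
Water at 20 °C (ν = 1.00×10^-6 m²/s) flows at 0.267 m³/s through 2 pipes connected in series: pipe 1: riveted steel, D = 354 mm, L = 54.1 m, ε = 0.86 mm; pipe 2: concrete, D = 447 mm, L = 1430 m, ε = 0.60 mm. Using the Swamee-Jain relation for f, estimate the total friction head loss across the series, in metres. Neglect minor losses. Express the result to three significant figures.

Pipe 1: V = 2.713 m/s, Re = 9.60×10^5, ε/D = 0.00243, f = 0.02492, h_1 = f(L/D)V²/2g = 1.429 m
Pipe 2: V = 1.701 m/s, Re = 7.61×10^5, ε/D = 0.00134, f = 0.02154, h_2 = f(L/D)V²/2g = 10.17 m
Series → Q common, losses add: H = Σh = 11.60 m

H ≈ 11.6 m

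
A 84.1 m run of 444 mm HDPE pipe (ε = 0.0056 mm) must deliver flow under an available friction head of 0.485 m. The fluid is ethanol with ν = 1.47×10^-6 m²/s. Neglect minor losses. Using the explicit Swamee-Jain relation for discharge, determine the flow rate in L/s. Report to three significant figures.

Swamee-Jain (Type II): Q = -0.965·√(gD⁵h_f/L)·ln[ε/(3.7D) + √(3.17ν²L/(gD³h_f))]
√(gD⁵h_f/L) = √(9.81·0.444⁵·0.485/84.1) = 0.03124
ε/(3.7D) = 3.41×10^-6; √(3.17ν²L/(gD³h_f)) = 3.72×10^-5
Q = -0.965·0.03124·ln(4.060×10^-5) = 0.3049 m³/s
Check: V = 1.97 m/s, Re = 5.95×10^5, f = 0.01292, h_f = 0.484 m ≈ 0.485 m ✓

Q ≈ 305 L/s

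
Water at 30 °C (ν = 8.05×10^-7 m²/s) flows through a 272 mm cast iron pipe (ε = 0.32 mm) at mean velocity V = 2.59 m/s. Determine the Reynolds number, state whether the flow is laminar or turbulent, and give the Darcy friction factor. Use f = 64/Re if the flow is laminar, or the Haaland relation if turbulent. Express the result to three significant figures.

Re = VD/ν = 2.590·0.272/8.05×10^-7 = 8.75×10^5
Re > 4000 → turbulent; ε/D = 0.00118
Haaland: f = 0.02075

Re ≈ 8.75×10^5; turbulent; f ≈ 0.0207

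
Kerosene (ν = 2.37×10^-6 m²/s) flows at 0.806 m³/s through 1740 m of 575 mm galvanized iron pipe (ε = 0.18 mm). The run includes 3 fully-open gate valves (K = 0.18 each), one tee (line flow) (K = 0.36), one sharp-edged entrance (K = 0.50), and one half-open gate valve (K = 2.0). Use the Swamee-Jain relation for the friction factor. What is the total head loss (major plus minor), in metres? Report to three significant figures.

H_L ≈ 25.6 m

V = 4Q/(πD²) = 3.104 m/s; V²/2g = 0.4910 m
Re = 7.53×10^5, ε/D = 3.13×10^-4 → f = 0.01608 (Swamee-Jain)
Major: h_f = f(L/D)·V²/2g = 0.01608·3026·0.4910 = 23.90 m
Minor: ΣK = 3.40; h_m = ΣK·V²/2g = 1.670 m
Total H_L = 23.90 + 1.670 = 25.57 m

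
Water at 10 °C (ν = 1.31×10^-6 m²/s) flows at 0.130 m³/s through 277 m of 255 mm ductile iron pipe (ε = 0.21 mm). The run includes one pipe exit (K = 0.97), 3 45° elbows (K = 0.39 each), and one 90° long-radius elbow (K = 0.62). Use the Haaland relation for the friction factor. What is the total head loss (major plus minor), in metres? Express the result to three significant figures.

H_L ≈ 7.86 m

V = 4Q/(πD²) = 2.546 m/s; V²/2g = 0.3303 m
Re = 4.95×10^5, ε/D = 8.24×10^-4 → f = 0.01938 (Haaland)
Major: h_f = f(L/D)·V²/2g = 0.01938·1086·0.3303 = 6.953 m
Minor: ΣK = 2.76; h_m = ΣK·V²/2g = 0.9115 m
Total H_L = 6.953 + 0.9115 = 7.864 m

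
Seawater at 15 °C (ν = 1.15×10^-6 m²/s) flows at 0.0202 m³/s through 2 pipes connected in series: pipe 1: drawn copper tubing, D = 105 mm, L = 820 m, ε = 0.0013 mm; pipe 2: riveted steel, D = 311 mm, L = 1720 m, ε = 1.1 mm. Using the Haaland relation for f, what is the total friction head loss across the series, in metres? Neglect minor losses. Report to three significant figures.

Pipe 1: V = 2.333 m/s, Re = 2.13×10^5, ε/D = 1.24×10^-5, f = 0.01539, h_1 = f(L/D)V²/2g = 33.33 m
Pipe 2: V = 0.2659 m/s, Re = 7.19×10^4, ε/D = 0.00354, f = 0.02892, h_2 = f(L/D)V²/2g = 0.5764 m
Series → Q common, losses add: H = Σh = 33.91 m

H ≈ 33.9 m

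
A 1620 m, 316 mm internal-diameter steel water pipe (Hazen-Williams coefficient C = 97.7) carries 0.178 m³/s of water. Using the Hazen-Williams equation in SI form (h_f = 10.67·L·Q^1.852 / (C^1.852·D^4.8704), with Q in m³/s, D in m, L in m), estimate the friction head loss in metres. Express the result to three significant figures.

h_f = 10.67·1620·0.178^1.852 / (97.7^1.852·0.316^4.8704) = 39.89 m

h_f ≈ 39.9 m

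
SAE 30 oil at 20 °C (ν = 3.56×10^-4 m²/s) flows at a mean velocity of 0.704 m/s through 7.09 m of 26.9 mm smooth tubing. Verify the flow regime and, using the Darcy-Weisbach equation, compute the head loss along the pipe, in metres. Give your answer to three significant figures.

Re = VD/ν = 0.704·0.02690/3.56×10^-4 = 53.2 → laminar (Re < 2300)
f = 64/Re = 1.203
h_f = f(L/D)V²/(2g) = 1.203·(7.09/0.02690)·0.704²/(2·9.81) = 8.010 m

h_f ≈ 8.01 m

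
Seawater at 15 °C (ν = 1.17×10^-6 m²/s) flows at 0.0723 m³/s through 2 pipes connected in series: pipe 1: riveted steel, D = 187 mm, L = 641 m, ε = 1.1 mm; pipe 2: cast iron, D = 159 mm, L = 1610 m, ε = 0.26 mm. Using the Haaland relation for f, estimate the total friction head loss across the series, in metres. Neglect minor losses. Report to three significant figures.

Pipe 1: V = 2.632 m/s, Re = 4.21×10^5, ε/D = 0.00588, f = 0.03217, h_1 = f(L/D)V²/2g = 38.95 m
Pipe 2: V = 3.641 m/s, Re = 4.95×10^5, ε/D = 0.00164, f = 0.02263, h_2 = f(L/D)V²/2g = 154.9 m
Series → Q common, losses add: H = Σh = 193.8 m

H ≈ 194 m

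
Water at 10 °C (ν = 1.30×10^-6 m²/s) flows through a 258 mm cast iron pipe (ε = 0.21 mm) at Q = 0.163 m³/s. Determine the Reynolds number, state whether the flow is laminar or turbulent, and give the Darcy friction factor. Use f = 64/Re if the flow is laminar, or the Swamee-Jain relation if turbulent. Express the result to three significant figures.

Re ≈ 6.19×10^5; turbulent; f ≈ 0.0194

V = 4Q/(πD²) = 3.118 m/s
Re = VD/ν = 3.118·0.258/1.30×10^-6 = 6.19×10^5
Re > 4000 → turbulent; ε/D = 8.14×10^-4
Swamee-Jain: f = 0.01936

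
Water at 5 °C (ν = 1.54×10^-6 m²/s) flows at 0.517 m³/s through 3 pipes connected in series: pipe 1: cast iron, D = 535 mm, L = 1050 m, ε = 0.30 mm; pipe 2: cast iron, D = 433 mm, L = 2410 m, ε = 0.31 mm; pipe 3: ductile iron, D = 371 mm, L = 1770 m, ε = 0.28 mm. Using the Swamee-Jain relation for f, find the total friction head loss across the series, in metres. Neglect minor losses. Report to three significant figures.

H ≈ 179 m

Pipe 1: V = 2.300 m/s, Re = 7.99×10^5, ε/D = 5.61×10^-4, f = 0.01782, h_1 = f(L/D)V²/2g = 9.427 m
Pipe 2: V = 3.511 m/s, Re = 9.87×10^5, ε/D = 7.16×10^-4, f = 0.01862, h_2 = f(L/D)V²/2g = 65.11 m
Pipe 3: V = 4.782 m/s, Re = 1.15×10^6, ε/D = 7.55×10^-4, f = 0.01877, h_3 = f(L/D)V²/2g = 104.4 m
Series → Q common, losses add: H = Σh = 178.9 m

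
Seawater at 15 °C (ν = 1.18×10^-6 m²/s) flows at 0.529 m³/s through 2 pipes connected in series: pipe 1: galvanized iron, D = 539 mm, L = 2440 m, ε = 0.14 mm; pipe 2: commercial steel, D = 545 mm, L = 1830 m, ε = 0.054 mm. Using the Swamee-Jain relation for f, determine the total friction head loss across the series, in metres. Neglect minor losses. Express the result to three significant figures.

Pipe 1: V = 2.318 m/s, Re = 1.06×10^6, ε/D = 2.60×10^-4, f = 0.01534, h_1 = f(L/D)V²/2g = 19.03 m
Pipe 2: V = 2.268 m/s, Re = 1.05×10^6, ε/D = 9.91×10^-5, f = 0.01344, h_2 = f(L/D)V²/2g = 11.83 m
Series → Q common, losses add: H = Σh = 30.86 m

H ≈ 30.9 m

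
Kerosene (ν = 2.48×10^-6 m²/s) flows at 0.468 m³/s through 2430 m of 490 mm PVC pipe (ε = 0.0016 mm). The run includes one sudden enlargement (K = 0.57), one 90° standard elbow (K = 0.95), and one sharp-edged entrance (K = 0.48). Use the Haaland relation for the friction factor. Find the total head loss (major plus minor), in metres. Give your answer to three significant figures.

V = 4Q/(πD²) = 2.482 m/s; V²/2g = 0.3139 m
Re = 4.90×10^5, ε/D = 3.27×10^-6 → f = 0.01314 (Haaland)
Major: h_f = f(L/D)·V²/2g = 0.01314·4959·0.3139 = 20.46 m
Minor: ΣK = 2.00; h_m = ΣK·V²/2g = 0.6279 m
Total H_L = 20.46 + 0.6279 = 21.09 m

H_L ≈ 21.1 m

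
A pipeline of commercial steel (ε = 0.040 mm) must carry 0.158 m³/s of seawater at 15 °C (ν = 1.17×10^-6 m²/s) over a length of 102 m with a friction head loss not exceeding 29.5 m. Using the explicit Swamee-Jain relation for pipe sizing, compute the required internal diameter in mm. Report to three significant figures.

D ≈ 163 mm

Swamee-Jain (Type III): D = 0.66·[ε^1.25·(LQ²/(gh_f))^4.75 + ν·Q^9.4·(L/(gh_f))^5.2]^0.04
LQ²/(gh_f) = 0.008799; L/(gh_f) = 0.3525
Term 1 = ε^1.25·(…)^4.75 = 5.48×10^-16; Term 2 = ν·Q^9.4·(…)^5.2 = 1.52×10^-16
D = 0.66·(5.48×10^-16 + 1.52×10^-16)^0.04 = 0.1634 m = 163 mm
Check: V = 7.53 m/s, Re = 1.05×10^6, f = 0.01520, h_f = 27.4 m ≈ 29.5 m ✓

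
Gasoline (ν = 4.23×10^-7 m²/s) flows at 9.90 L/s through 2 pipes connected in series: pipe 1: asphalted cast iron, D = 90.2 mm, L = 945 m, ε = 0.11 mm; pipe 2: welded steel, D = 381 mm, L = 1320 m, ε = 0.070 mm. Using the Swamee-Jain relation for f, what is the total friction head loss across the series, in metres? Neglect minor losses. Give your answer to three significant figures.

Pipe 1: V = 1.549 m/s, Re = 3.30×10^5, ε/D = 0.00122, f = 0.02153, h_1 = f(L/D)V²/2g = 27.60 m
Pipe 2: V = 0.08684 m/s, Re = 7.82×10^4, ε/D = 1.84×10^-4, f = 0.01974, h_2 = f(L/D)V²/2g = 0.02628 m
Series → Q common, losses add: H = Σh = 27.63 m

H ≈ 27.6 m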